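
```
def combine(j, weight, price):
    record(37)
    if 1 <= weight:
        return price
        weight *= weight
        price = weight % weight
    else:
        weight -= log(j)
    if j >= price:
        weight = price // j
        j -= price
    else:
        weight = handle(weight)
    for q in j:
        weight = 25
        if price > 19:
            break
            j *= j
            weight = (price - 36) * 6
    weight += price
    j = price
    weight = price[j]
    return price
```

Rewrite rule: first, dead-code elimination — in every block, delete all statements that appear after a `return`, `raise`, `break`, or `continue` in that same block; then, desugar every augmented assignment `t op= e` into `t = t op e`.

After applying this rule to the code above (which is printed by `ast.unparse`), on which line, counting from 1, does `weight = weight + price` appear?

Transformed code:
def combine(j, weight, price):
    record(37)
    if 1 <= weight:
        return price
    else:
        weight = weight - log(j)
    if j >= price:
        weight = price // j
        j = j - price
    else:
        weight = handle(weight)
    for q in j:
        weight = 25
        if price > 19:
            break
    weight = weight + price
    j = price
    weight = price[j]
    return price

16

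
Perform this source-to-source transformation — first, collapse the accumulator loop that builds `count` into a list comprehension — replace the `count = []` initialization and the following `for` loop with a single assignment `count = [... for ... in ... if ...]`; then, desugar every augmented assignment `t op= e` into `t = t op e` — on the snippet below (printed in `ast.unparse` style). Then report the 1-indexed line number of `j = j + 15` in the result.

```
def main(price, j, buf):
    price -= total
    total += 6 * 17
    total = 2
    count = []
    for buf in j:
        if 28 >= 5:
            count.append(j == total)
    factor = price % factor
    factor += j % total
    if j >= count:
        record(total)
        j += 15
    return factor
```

10

Transformed code:
def main(price, j, buf):
    price = price - total
    total = total + 6 * 17
    total = 2
    count = [j == total for buf in j if 28 >= 5]
    factor = price % factor
    factor = factor + j % total
    if j >= count:
        record(total)
        j = j + 15
    return factor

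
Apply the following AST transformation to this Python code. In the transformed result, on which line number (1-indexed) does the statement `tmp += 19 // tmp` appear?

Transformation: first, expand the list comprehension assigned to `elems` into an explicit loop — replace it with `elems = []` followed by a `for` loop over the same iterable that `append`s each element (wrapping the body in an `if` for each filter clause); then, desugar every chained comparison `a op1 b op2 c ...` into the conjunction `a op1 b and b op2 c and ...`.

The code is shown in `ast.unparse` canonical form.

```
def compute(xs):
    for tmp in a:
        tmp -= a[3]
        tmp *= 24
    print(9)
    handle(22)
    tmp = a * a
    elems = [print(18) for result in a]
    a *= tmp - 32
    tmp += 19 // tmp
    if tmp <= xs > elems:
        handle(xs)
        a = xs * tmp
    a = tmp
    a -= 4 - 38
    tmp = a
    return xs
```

12

Transformed code:
def compute(xs):
    for tmp in a:
        tmp -= a[3]
        tmp *= 24
    print(9)
    handle(22)
    tmp = a * a
    elems = []
    for result in a:
        elems.append(print(18))
    a *= tmp - 32
    tmp += 19 // tmp
    if tmp <= xs and xs > elems:
        handle(xs)
        a = xs * tmp
    a = tmp
    a -= 4 - 38
    tmp = a
    return xs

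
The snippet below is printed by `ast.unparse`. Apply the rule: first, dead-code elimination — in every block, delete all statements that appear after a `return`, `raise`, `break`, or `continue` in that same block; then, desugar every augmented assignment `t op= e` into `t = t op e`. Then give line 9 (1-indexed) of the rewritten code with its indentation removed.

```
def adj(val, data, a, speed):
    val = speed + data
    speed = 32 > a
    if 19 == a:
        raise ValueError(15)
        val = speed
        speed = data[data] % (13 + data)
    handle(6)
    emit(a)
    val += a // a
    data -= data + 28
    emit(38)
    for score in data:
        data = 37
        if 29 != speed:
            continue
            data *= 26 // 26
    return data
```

data = data - (data + 28)

Transformed code:
def adj(val, data, a, speed):
    val = speed + data
    speed = 32 > a
    if 19 == a:
        raise ValueError(15)
    handle(6)
    emit(a)
    val = val + a // a
    data = data - (data + 28)
    emit(38)
    for score in data:
        data = 37
        if 29 != speed:
            continue
    return data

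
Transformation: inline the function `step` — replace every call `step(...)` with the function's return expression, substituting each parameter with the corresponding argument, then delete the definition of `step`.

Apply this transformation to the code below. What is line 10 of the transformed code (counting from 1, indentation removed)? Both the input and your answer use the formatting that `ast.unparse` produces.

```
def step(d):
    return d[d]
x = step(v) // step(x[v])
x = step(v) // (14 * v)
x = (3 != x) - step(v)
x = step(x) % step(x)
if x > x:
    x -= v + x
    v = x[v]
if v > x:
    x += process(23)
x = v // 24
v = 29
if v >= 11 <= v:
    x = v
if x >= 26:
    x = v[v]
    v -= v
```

x = v // 24

Transformed code:
x = v[v] // x[v][x[v]]
x = v[v] // (14 * v)
x = (3 != x) - v[v]
x = x[x] % x[x]
if x > x:
    x -= v + x
    v = x[v]
if v > x:
    x += process(23)
x = v // 24
v = 29
if v >= 11 <= v:
    x = v
if x >= 26:
    x = v[v]
    v -= v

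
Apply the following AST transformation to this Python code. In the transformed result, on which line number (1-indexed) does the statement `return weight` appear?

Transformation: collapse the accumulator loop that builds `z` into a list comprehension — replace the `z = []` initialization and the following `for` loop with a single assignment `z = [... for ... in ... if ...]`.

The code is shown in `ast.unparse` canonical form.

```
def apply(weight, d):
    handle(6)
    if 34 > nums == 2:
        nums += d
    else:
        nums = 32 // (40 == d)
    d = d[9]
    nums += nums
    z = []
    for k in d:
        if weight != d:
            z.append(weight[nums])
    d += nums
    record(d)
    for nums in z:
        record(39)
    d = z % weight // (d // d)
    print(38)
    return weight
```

16

Transformed code:
def apply(weight, d):
    handle(6)
    if 34 > nums == 2:
        nums += d
    else:
        nums = 32 // (40 == d)
    d = d[9]
    nums += nums
    z = [weight[nums] for k in d if weight != d]
    d += nums
    record(d)
    for nums in z:
        record(39)
    d = z % weight // (d // d)
    print(38)
    return weight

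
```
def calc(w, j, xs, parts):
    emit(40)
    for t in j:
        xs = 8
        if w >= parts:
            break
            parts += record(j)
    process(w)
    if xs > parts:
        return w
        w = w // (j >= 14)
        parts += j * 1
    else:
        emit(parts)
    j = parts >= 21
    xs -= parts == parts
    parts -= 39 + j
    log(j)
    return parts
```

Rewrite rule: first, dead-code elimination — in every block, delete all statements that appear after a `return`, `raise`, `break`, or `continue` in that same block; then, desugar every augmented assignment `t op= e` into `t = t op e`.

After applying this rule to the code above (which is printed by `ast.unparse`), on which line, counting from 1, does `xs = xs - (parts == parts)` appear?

13

Transformed code:
def calc(w, j, xs, parts):
    emit(40)
    for t in j:
        xs = 8
        if w >= parts:
            break
    process(w)
    if xs > parts:
        return w
    else:
        emit(parts)
    j = parts >= 21
    xs = xs - (parts == parts)
    parts = parts - (39 + j)
    log(j)
    return parts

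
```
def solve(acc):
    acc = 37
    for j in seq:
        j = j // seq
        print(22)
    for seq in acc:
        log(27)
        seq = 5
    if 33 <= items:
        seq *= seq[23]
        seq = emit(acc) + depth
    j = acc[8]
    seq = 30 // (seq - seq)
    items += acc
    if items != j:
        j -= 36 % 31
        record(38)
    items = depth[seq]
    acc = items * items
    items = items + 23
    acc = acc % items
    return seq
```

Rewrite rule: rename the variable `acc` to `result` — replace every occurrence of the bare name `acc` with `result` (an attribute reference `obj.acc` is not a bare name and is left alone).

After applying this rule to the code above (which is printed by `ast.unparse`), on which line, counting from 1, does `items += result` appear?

14

Transformed code:
def solve(result):
    result = 37
    for j in seq:
        j = j // seq
        print(22)
    for seq in result:
        log(27)
        seq = 5
    if 33 <= items:
        seq *= seq[23]
        seq = emit(result) + depth
    j = result[8]
    seq = 30 // (seq - seq)
    items += result
    if items != j:
        j -= 36 % 31
        record(38)
    items = depth[seq]
    result = items * items
    items = items + 23
    result = result % items
    return seq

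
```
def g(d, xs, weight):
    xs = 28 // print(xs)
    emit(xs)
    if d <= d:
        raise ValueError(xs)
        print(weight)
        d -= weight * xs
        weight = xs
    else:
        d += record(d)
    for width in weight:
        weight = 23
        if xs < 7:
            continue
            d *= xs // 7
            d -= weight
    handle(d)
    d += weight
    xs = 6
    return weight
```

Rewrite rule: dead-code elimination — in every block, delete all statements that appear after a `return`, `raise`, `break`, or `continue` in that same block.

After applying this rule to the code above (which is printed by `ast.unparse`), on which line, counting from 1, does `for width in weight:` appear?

8

Transformed code:
def g(d, xs, weight):
    xs = 28 // print(xs)
    emit(xs)
    if d <= d:
        raise ValueError(xs)
    else:
        d += record(d)
    for width in weight:
        weight = 23
        if xs < 7:
            continue
    handle(d)
    d += weight
    xs = 6
    return weight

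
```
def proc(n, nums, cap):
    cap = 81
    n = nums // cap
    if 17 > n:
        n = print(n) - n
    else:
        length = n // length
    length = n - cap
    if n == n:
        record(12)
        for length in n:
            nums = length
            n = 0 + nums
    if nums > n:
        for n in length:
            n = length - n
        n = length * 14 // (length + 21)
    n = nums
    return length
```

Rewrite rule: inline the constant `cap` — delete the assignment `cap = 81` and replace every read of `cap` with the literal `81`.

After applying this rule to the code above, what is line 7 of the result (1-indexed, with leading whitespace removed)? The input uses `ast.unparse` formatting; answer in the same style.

Transformed code:
def proc(n, nums, cap):
    n = nums // 81
    if 17 > n:
        n = print(n) - n
    else:
        length = n // length
    length = n - 81
    if n == n:
        record(12)
        for length in n:
            nums = length
            n = 0 + nums
    if nums > n:
        for n in length:
            n = length - n
        n = length * 14 // (length + 21)
    n = nums
    return length

length = n - 81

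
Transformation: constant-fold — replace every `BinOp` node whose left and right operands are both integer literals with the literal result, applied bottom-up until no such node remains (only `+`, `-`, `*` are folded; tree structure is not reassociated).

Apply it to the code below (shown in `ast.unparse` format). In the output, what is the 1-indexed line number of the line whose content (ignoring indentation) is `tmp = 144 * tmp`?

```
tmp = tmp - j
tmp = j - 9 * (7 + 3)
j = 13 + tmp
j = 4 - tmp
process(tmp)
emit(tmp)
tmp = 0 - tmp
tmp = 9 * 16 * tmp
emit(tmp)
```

8

Transformed code:
tmp = tmp - j
tmp = j - 90
j = 13 + tmp
j = 4 - tmp
process(tmp)
emit(tmp)
tmp = 0 - tmp
tmp = 144 * tmp
emit(tmp)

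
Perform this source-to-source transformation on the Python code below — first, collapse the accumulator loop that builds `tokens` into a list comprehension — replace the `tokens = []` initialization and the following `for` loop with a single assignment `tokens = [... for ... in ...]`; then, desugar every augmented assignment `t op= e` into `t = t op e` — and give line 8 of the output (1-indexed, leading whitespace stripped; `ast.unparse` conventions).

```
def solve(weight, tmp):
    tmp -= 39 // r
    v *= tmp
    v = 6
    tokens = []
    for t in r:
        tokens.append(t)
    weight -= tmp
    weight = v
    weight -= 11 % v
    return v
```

Transformed code:
def solve(weight, tmp):
    tmp = tmp - 39 // r
    v = v * tmp
    v = 6
    tokens = [t for t in r]
    weight = weight - tmp
    weight = v
    weight = weight - 11 % v
    return v

weight = weight - 11 % v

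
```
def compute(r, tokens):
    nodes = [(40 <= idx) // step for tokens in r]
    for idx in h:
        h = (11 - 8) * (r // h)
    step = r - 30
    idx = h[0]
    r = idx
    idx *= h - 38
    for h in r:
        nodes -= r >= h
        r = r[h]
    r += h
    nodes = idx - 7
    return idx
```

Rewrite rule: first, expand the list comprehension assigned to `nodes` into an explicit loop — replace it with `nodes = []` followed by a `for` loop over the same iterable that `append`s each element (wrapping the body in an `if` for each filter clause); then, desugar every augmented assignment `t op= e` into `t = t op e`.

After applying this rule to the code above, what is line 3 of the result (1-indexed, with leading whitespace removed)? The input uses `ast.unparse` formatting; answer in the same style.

for tokens in r:

Transformed code:
def compute(r, tokens):
    nodes = []
    for tokens in r:
        nodes.append((40 <= idx) // step)
    for idx in h:
        h = (11 - 8) * (r // h)
    step = r - 30
    idx = h[0]
    r = idx
    idx = idx * (h - 38)
    for h in r:
        nodes = nodes - (r >= h)
        r = r[h]
    r = r + h
    nodes = idx - 7
    return idx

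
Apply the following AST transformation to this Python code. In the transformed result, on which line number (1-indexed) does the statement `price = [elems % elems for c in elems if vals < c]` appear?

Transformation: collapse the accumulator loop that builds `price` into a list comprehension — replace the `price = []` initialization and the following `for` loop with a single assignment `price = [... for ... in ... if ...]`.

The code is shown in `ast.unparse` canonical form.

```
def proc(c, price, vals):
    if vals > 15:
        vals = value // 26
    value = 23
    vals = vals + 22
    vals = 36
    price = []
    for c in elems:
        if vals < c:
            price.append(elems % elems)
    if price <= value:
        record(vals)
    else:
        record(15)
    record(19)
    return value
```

7

Transformed code:
def proc(c, price, vals):
    if vals > 15:
        vals = value // 26
    value = 23
    vals = vals + 22
    vals = 36
    price = [elems % elems for c in elems if vals < c]
    if price <= value:
        record(vals)
    else:
        record(15)
    record(19)
    return value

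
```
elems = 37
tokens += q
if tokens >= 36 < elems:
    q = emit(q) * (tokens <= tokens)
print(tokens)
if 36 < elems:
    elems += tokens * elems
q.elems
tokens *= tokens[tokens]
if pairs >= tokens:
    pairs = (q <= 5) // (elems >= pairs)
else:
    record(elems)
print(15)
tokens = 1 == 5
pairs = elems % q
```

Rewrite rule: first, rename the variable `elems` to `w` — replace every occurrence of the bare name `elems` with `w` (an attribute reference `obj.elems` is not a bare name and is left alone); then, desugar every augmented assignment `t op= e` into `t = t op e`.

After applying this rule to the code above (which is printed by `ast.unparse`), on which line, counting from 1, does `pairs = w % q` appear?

16

Transformed code:
w = 37
tokens = tokens + q
if tokens >= 36 < w:
    q = emit(q) * (tokens <= tokens)
print(tokens)
if 36 < w:
    w = w + tokens * w
q.elems
tokens = tokens * tokens[tokens]
if pairs >= tokens:
    pairs = (q <= 5) // (w >= pairs)
else:
    record(w)
print(15)
tokens = 1 == 5
pairs = w % q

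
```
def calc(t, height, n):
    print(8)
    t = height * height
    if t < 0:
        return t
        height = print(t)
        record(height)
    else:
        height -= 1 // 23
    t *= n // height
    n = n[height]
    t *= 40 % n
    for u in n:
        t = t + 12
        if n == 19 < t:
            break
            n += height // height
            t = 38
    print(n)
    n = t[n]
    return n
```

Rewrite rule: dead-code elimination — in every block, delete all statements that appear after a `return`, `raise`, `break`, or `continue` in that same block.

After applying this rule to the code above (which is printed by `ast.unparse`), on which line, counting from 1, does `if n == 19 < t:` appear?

13

Transformed code:
def calc(t, height, n):
    print(8)
    t = height * height
    if t < 0:
        return t
    else:
        height -= 1 // 23
    t *= n // height
    n = n[height]
    t *= 40 % n
    for u in n:
        t = t + 12
        if n == 19 < t:
            break
    print(n)
    n = t[n]
    return n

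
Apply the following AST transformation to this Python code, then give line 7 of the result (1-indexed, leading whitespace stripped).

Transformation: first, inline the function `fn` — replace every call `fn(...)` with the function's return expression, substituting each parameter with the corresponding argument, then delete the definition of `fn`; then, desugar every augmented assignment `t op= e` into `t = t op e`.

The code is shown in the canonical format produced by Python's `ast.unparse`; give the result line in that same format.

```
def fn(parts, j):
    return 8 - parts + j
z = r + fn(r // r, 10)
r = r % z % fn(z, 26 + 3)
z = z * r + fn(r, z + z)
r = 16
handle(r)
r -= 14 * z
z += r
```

Transformed code:
z = r + (8 - r // r + 10)
r = r % z % (8 - z + (26 + 3))
z = z * r + (8 - r + (z + z))
r = 16
handle(r)
r = r - 14 * z
z = z + r

z = z + r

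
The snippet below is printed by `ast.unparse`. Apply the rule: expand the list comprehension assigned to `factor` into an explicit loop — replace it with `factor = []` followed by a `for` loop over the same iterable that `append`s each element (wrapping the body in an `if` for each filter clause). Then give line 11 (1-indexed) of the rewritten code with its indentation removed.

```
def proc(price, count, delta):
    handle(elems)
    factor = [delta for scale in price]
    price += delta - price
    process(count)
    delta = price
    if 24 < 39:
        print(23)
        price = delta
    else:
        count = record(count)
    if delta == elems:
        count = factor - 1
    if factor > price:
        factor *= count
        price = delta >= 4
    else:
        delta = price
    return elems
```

Transformed code:
def proc(price, count, delta):
    handle(elems)
    factor = []
    for scale in price:
        factor.append(delta)
    price += delta - price
    process(count)
    delta = price
    if 24 < 39:
        print(23)
        price = delta
    else:
        count = record(count)
    if delta == elems:
        count = factor - 1
    if factor > price:
        factor *= count
        price = delta >= 4
    else:
        delta = price
    return elems

price = delta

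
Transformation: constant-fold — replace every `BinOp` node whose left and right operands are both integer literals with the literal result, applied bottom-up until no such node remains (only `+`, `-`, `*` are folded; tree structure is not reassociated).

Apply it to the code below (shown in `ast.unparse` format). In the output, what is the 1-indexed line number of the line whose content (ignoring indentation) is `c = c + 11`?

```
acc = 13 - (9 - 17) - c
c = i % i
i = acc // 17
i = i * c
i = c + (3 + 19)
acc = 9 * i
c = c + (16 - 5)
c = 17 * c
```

7

Transformed code:
acc = 21 - c
c = i % i
i = acc // 17
i = i * c
i = c + 22
acc = 9 * i
c = c + 11
c = 17 * c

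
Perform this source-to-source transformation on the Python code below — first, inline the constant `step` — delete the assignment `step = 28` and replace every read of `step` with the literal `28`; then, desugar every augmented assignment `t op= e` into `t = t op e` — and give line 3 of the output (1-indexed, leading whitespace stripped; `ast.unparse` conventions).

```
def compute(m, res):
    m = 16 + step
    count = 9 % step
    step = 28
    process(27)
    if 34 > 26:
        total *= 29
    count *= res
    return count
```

count = 9 % 28

Transformed code:
def compute(m, res):
    m = 16 + 28
    count = 9 % 28
    process(27)
    if 34 > 26:
        total = total * 29
    count = count * res
    return count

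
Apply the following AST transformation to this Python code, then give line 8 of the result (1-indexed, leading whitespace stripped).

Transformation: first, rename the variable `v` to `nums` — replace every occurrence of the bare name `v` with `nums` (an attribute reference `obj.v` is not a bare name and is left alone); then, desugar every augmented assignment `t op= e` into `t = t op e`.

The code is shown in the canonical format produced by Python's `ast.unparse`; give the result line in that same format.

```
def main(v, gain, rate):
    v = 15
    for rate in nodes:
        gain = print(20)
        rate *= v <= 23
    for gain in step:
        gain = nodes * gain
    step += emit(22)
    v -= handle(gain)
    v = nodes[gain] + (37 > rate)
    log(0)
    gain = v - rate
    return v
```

Transformed code:
def main(nums, gain, rate):
    nums = 15
    for rate in nodes:
        gain = print(20)
        rate = rate * (nums <= 23)
    for gain in step:
        gain = nodes * gain
    step = step + emit(22)
    nums = nums - handle(gain)
    nums = nodes[gain] + (37 > rate)
    log(0)
    gain = nums - rate
    return nums

step = step + emit(22)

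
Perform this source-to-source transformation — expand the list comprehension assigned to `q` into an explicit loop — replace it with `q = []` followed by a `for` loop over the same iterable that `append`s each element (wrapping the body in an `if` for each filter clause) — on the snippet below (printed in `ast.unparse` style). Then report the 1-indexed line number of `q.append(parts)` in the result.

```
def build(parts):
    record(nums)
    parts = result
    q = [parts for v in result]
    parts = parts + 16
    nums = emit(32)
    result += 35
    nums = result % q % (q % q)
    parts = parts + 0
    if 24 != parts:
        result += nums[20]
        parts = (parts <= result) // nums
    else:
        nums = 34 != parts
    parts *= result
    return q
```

6

Transformed code:
def build(parts):
    record(nums)
    parts = result
    q = []
    for v in result:
        q.append(parts)
    parts = parts + 16
    nums = emit(32)
    result += 35
    nums = result % q % (q % q)
    parts = parts + 0
    if 24 != parts:
        result += nums[20]
        parts = (parts <= result) // nums
    else:
        nums = 34 != parts
    parts *= result
    return q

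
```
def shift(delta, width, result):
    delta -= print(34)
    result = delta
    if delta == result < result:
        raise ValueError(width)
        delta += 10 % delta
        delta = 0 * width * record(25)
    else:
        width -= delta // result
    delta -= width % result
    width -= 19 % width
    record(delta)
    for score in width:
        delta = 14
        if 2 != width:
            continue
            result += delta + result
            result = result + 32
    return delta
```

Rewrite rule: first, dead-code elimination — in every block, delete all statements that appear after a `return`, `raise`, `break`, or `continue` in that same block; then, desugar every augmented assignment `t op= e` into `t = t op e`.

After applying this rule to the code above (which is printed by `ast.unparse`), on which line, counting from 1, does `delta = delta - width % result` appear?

Transformed code:
def shift(delta, width, result):
    delta = delta - print(34)
    result = delta
    if delta == result < result:
        raise ValueError(width)
    else:
        width = width - delta // result
    delta = delta - width % result
    width = width - 19 % width
    record(delta)
    for score in width:
        delta = 14
        if 2 != width:
            continue
    return delta

8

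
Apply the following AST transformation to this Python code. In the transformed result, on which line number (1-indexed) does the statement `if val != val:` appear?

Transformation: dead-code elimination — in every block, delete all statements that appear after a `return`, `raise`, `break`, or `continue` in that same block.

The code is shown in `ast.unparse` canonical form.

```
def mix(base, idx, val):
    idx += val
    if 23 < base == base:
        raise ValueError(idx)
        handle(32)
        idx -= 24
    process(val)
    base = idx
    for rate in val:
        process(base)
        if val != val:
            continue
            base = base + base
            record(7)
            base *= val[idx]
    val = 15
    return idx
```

Transformed code:
def mix(base, idx, val):
    idx += val
    if 23 < base == base:
        raise ValueError(idx)
    process(val)
    base = idx
    for rate in val:
        process(base)
        if val != val:
            continue
    val = 15
    return idx

9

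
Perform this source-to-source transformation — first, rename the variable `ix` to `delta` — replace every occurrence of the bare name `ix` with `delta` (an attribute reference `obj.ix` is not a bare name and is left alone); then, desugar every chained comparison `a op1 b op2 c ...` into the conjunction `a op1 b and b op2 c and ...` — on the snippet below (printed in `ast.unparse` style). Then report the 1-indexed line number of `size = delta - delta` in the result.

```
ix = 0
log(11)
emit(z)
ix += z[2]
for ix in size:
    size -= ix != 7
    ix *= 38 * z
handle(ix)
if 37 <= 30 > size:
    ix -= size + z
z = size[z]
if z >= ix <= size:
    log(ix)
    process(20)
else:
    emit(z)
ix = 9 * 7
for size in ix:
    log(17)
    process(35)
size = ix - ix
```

Transformed code:
delta = 0
log(11)
emit(z)
delta += z[2]
for delta in size:
    size -= delta != 7
    delta *= 38 * z
handle(delta)
if 37 <= 30 and 30 > size:
    delta -= size + z
z = size[z]
if z >= delta and delta <= size:
    log(delta)
    process(20)
else:
    emit(z)
delta = 9 * 7
for size in delta:
    log(17)
    process(35)
size = delta - delta

21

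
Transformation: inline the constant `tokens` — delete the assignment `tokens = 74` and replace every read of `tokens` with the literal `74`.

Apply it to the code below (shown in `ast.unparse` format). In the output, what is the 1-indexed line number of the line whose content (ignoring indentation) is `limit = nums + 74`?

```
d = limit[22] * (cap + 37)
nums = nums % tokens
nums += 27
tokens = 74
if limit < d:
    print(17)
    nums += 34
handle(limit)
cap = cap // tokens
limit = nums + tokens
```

9

Transformed code:
d = limit[22] * (cap + 37)
nums = nums % 74
nums += 27
if limit < d:
    print(17)
    nums += 34
handle(limit)
cap = cap // 74
limit = nums + 74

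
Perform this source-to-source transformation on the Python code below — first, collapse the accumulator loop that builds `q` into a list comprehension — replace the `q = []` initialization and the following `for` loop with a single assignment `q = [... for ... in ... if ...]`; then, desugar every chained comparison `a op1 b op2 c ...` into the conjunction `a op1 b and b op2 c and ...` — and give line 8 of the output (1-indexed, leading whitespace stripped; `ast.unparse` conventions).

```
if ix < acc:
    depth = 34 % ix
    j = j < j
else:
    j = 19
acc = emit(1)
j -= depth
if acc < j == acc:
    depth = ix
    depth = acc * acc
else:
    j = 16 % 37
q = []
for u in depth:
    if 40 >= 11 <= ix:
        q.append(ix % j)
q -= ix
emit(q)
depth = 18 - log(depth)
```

if acc < j and j == acc:

Transformed code:
if ix < acc:
    depth = 34 % ix
    j = j < j
else:
    j = 19
acc = emit(1)
j -= depth
if acc < j and j == acc:
    depth = ix
    depth = acc * acc
else:
    j = 16 % 37
q = [ix % j for u in depth if 40 >= 11 and 11 <= ix]
q -= ix
emit(q)
depth = 18 - log(depth)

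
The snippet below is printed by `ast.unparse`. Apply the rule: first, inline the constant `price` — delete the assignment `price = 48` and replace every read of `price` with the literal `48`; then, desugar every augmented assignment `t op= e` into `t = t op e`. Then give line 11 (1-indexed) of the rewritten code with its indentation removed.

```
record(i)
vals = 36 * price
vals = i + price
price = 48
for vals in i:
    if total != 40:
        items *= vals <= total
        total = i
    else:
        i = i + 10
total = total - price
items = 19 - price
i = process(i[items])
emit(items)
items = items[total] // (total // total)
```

items = 19 - 48

Transformed code:
record(i)
vals = 36 * 48
vals = i + 48
for vals in i:
    if total != 40:
        items = items * (vals <= total)
        total = i
    else:
        i = i + 10
total = total - 48
items = 19 - 48
i = process(i[items])
emit(items)
items = items[total] // (total // total)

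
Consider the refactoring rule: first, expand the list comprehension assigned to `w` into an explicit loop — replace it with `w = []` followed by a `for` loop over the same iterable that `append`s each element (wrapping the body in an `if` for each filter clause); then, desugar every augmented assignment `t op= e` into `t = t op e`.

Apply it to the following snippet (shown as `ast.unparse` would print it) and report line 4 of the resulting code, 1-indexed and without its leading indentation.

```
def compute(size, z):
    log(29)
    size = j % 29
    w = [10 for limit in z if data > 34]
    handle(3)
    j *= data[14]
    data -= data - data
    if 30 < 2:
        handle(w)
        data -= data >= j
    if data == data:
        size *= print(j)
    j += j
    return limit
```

Transformed code:
def compute(size, z):
    log(29)
    size = j % 29
    w = []
    for limit in z:
        if data > 34:
            w.append(10)
    handle(3)
    j = j * data[14]
    data = data - (data - data)
    if 30 < 2:
        handle(w)
        data = data - (data >= j)
    if data == data:
        size = size * print(j)
    j = j + j
    return limit

w = []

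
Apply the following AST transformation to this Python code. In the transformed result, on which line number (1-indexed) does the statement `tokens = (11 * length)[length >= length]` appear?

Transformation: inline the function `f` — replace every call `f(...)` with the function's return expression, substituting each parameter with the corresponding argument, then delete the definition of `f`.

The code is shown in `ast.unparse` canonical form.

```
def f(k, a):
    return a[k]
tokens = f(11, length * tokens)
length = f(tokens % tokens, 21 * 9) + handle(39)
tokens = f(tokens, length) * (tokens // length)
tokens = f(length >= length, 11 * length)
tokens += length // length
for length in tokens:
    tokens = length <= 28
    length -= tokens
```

Transformed code:
tokens = (length * tokens)[11]
length = (21 * 9)[tokens % tokens] + handle(39)
tokens = length[tokens] * (tokens // length)
tokens = (11 * length)[length >= length]
tokens += length // length
for length in tokens:
    tokens = length <= 28
    length -= tokens

4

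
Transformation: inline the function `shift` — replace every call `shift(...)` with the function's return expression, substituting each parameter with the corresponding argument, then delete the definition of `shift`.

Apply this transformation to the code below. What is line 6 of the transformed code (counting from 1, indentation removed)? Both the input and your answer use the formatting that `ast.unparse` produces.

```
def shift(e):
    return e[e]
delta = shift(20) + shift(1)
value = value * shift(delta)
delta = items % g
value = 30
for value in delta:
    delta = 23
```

delta = 23

Transformed code:
delta = 20[20] + 1[1]
value = value * delta[delta]
delta = items % g
value = 30
for value in delta:
    delta = 23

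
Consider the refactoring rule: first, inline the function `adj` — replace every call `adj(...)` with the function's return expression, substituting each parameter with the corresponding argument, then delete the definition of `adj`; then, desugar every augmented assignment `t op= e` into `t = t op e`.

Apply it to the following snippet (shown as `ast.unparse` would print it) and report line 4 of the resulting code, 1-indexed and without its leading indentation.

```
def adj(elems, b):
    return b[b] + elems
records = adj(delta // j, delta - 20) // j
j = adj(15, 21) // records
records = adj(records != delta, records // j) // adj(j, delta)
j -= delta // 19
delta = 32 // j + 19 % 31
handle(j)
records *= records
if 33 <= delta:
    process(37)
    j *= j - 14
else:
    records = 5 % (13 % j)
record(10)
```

Transformed code:
records = ((delta - 20)[delta - 20] + delta // j) // j
j = (21[21] + 15) // records
records = ((records // j)[records // j] + (records != delta)) // (delta[delta] + j)
j = j - delta // 19
delta = 32 // j + 19 % 31
handle(j)
records = records * records
if 33 <= delta:
    process(37)
    j = j * (j - 14)
else:
    records = 5 % (13 % j)
record(10)

j = j - delta // 19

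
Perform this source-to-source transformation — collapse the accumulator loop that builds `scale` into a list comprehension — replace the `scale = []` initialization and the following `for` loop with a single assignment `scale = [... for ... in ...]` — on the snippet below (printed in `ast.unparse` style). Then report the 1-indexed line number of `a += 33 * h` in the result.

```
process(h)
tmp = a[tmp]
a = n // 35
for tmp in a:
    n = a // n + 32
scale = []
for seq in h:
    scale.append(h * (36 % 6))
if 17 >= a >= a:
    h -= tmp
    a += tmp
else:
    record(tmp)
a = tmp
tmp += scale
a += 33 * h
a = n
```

14

Transformed code:
process(h)
tmp = a[tmp]
a = n // 35
for tmp in a:
    n = a // n + 32
scale = [h * (36 % 6) for seq in h]
if 17 >= a >= a:
    h -= tmp
    a += tmp
else:
    record(tmp)
a = tmp
tmp += scale
a += 33 * h
a = n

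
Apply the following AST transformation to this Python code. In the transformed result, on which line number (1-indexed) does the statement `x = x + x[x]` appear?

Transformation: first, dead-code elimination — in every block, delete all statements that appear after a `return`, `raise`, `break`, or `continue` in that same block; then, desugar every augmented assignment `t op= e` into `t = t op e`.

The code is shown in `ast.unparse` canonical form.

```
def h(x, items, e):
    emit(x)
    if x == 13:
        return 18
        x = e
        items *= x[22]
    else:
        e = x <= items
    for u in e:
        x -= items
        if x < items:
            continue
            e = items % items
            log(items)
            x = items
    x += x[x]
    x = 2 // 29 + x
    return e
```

11

Transformed code:
def h(x, items, e):
    emit(x)
    if x == 13:
        return 18
    else:
        e = x <= items
    for u in e:
        x = x - items
        if x < items:
            continue
    x = x + x[x]
    x = 2 // 29 + x
    return e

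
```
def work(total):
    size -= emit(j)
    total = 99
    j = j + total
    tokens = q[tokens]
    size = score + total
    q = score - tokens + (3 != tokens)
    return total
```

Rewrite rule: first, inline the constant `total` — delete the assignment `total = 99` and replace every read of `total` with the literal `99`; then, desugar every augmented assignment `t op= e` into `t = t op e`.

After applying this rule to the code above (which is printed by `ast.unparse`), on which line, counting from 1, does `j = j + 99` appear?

3

Transformed code:
def work(total):
    size = size - emit(j)
    j = j + 99
    tokens = q[tokens]
    size = score + 99
    q = score - tokens + (3 != tokens)
    return 99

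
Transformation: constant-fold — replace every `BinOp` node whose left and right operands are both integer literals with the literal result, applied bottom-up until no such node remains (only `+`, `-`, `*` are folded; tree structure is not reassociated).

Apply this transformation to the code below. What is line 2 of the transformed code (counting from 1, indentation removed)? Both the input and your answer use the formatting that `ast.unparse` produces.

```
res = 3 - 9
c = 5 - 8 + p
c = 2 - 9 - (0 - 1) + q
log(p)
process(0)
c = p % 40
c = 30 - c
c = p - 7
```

c = -3 + p

Transformed code:
res = -6
c = -3 + p
c = -6 + q
log(p)
process(0)
c = p % 40
c = 30 - c
c = p - 7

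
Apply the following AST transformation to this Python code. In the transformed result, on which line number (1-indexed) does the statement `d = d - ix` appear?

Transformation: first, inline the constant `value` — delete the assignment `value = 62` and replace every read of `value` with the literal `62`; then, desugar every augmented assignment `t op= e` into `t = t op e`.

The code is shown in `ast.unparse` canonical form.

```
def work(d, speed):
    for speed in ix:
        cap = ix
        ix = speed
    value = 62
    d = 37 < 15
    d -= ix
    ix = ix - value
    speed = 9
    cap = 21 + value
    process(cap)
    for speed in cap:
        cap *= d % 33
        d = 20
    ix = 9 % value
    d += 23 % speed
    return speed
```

6

Transformed code:
def work(d, speed):
    for speed in ix:
        cap = ix
        ix = speed
    d = 37 < 15
    d = d - ix
    ix = ix - 62
    speed = 9
    cap = 21 + 62
    process(cap)
    for speed in cap:
        cap = cap * (d % 33)
        d = 20
    ix = 9 % 62
    d = d + 23 % speed
    return speed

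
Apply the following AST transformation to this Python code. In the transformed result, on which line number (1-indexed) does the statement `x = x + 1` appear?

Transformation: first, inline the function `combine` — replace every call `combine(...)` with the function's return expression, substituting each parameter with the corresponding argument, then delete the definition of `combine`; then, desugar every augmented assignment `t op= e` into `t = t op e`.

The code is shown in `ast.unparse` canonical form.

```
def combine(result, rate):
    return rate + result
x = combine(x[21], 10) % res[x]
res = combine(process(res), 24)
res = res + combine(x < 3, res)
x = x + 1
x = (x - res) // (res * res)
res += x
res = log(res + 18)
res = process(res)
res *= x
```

4

Transformed code:
x = (10 + x[21]) % res[x]
res = 24 + process(res)
res = res + (res + (x < 3))
x = x + 1
x = (x - res) // (res * res)
res = res + x
res = log(res + 18)
res = process(res)
res = res * x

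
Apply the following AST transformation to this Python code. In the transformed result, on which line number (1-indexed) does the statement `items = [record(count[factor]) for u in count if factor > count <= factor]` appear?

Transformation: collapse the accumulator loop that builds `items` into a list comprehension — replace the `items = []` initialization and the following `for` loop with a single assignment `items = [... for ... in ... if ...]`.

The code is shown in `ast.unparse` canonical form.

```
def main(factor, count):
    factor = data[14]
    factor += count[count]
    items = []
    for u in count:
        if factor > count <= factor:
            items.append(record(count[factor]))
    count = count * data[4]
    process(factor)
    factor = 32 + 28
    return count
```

Transformed code:
def main(factor, count):
    factor = data[14]
    factor += count[count]
    items = [record(count[factor]) for u in count if factor > count <= factor]
    count = count * data[4]
    process(factor)
    factor = 32 + 28
    return count

4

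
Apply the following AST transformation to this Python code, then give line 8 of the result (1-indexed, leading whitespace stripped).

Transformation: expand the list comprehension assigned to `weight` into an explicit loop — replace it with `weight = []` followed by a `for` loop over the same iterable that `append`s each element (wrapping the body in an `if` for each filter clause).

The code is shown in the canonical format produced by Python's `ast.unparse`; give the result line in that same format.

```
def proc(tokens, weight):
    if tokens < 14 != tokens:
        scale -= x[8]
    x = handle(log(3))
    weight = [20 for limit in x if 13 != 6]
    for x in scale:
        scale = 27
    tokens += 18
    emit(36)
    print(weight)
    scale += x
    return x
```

weight.append(20)

Transformed code:
def proc(tokens, weight):
    if tokens < 14 != tokens:
        scale -= x[8]
    x = handle(log(3))
    weight = []
    for limit in x:
        if 13 != 6:
            weight.append(20)
    for x in scale:
        scale = 27
    tokens += 18
    emit(36)
    print(weight)
    scale += x
    return x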